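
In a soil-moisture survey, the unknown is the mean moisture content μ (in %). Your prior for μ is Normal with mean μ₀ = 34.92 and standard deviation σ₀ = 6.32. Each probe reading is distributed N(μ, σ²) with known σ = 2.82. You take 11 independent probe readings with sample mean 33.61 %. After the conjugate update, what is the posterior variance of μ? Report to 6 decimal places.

0.710093

For Normal data with known variance σ², a Normal(μ₀, σ₀²) prior on μ is conjugate. Posterior precision = 1/σ₀² + n/σ²; posterior mean is the precision-weighted average of μ₀ and x̄.
σ₀² = 6.32² = 39.9424, σ² = 2.82² = 7.9524; σ² + n·σ₀² = 7.9524 + 11·39.9424 = 447.3188.
Posterior precision = 1/σ₀² + n/σ² = 1/39.9424 + 11/7.9524 = (σ² + n·σ₀²)/(σ₀²σ²) = 447.3188/(39.9424·7.9524); posterior variance σₙ² = σ₀²σ²/(σ² + n·σ₀²) = 39.9424·7.9524/447.3188 = 0.710093.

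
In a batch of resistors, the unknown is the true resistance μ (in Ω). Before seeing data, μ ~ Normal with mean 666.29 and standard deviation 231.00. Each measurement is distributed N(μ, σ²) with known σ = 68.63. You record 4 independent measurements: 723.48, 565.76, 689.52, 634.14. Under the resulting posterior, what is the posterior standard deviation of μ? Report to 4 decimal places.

33.9425

For Normal data with known variance σ², a Normal(μ₀, σ₀²) prior on μ is conjugate. Posterior precision = 1/σ₀² + n/σ²; posterior mean is the precision-weighted average of μ₀ and x̄.
σ₀² = 231.00² = 53361, σ² = 68.63² = 4710.0769; σ² + n·σ₀² = 4710.0769 + 4·53361 = 218154.0769.
Posterior precision = 1/σ₀² + n/σ² = 1/53361 + 4/4710.0769 = (σ² + n·σ₀²)/(σ₀²σ²) = 218154.0769/(53361·4710.0769); posterior variance σₙ² = σ₀²σ²/(σ² + n·σ₀²) = 53361·4710.0769/218154.0769 = 1152.095881.
Posterior SD = √σₙ² = √(53361·4710.0769/218154.0769) = 33.9425.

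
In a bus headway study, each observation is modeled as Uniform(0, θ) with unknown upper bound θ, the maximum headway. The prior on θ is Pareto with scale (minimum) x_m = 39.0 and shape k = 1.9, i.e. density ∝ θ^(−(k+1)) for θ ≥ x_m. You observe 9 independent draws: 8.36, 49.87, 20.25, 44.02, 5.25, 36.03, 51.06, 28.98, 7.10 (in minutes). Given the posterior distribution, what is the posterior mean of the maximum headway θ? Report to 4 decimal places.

56.2176

A Pareto(scale x_m, shape k) prior on the upper bound θ of Uniform(0, θ) is conjugate: posterior is Pareto(max(x_m, max xᵢ), k + n).
Sample maximum = 51.06; prior scale x_m = 39.0 → posterior scale = max = 51.06.
Posterior shape = 1.9 + 9 = 10.9.
E[θ|data] = k·x_m/(k−1) = 10.9·51.06/9.9 = 56.2176.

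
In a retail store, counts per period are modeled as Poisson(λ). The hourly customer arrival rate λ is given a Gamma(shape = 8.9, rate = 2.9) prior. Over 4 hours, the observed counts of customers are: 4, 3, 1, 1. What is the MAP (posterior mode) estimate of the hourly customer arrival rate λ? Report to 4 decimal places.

2.4493

With a Gamma(shape α, rate β) prior, the Poisson likelihood is conjugate: the posterior is Gamma(α + ΣXᵢ, β + n).
Sum of counts S = 9 over n = 4 hours.
Posterior: Gamma(α+S, β+n) = Gamma(8.9+9, 2.9+4) = Gamma(17.9, 6.9).
Mode of Gamma(α,β) for α≥1 is (α−1)/β = 16.9/6.9 = 2.4493.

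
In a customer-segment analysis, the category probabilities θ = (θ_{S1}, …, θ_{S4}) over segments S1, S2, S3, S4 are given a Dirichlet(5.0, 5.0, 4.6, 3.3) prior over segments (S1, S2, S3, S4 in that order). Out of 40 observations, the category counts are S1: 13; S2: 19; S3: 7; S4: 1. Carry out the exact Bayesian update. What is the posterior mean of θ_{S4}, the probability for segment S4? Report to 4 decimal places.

The Dirichlet prior is conjugate to the Multinomial likelihood: each posterior αⱼ = prior αⱼ + observed count nⱼ.
Posterior concentration: (18.0, 24.0, 11.6, 4.3), total = 57.9.
E[θ_{S4}|data] = α_{S4}/Σα = 4.3/57.9 = 0.0743.

0.0743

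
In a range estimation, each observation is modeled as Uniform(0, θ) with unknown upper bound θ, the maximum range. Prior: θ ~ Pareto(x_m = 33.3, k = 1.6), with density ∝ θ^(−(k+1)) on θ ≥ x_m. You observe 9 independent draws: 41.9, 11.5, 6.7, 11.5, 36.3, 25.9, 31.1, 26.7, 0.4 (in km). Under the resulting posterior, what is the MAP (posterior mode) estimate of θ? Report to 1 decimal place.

41.9

A Pareto(scale x_m, shape k) prior on the upper bound θ of Uniform(0, θ) is conjugate: posterior is Pareto(max(x_m, max xᵢ), k + n).
Sample maximum = 41.9; prior scale x_m = 33.3 → posterior scale = max = 41.9.
Posterior shape = 1.6 + 9 = 10.6.
The Pareto density is decreasing on [x_m, ∞), so the mode is x_m = 41.9.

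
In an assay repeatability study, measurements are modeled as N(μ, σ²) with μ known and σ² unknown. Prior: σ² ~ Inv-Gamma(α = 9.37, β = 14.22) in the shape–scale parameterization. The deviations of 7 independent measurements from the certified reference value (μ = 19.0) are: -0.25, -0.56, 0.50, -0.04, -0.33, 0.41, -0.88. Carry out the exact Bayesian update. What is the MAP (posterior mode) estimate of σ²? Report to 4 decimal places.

With known mean μ and an Inverse-Gamma(α, β) prior on σ², the Normal likelihood is conjugate: posterior is Inv-Gamma(α + n/2, β + Σ(xᵢ−μ)²/2).
Σ(xᵢ−μ)² = (-0.25)² + (-0.56)² + (0.50)² + (-0.04)² + (-0.33)² + (0.41)² + (-0.88)² = 1.6791.
Posterior: Inv-Gamma(9.37 + 7/2, 14.22 + 1.6791/2) = Inv-Gamma(12.87, 15.05955).
Mode = β/(α+1) = 15.05955/13.87 = 1.0858.

1.0858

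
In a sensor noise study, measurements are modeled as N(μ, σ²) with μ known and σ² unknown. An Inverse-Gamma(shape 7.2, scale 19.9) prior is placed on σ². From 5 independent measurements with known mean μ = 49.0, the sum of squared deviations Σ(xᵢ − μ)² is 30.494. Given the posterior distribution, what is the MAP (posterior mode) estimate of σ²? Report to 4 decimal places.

3.2848

With known mean μ and an Inverse-Gamma(α, β) prior on σ², the Normal likelihood is conjugate: posterior is Inv-Gamma(α + n/2, β + Σ(xᵢ−μ)²/2).
Posterior: Inv-Gamma(7.2 + 5/2, 19.9 + 30.494/2) = Inv-Gamma(9.70, 35.1470).
Mode = β/(α+1) = 35.1470/10.70 = 3.2848.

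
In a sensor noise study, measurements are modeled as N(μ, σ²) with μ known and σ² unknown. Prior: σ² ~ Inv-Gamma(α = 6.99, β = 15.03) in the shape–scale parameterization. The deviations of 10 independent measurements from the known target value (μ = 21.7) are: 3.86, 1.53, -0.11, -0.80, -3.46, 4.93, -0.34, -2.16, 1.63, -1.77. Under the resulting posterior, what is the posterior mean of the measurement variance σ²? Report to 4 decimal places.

With known mean μ and an Inverse-Gamma(α, β) prior on σ², the Normal likelihood is conjugate: posterior is Inv-Gamma(α + n/2, β + Σ(xᵢ−μ)²/2).
Σ(xᵢ−μ)² = (3.86)² + (1.53)² + (-0.11)² + (-0.80)² + (-3.46)² + (4.93)² + (-0.34)² + (-2.16)² + (1.63)² + (-1.77)² = 64.7401.
Posterior: Inv-Gamma(6.99 + 10/2, 15.03 + 64.7401/2) = Inv-Gamma(11.99, 47.40005).
E[σ²|data] = β/(α−1) = 47.40005/10.99 = 4.3130.

4.3130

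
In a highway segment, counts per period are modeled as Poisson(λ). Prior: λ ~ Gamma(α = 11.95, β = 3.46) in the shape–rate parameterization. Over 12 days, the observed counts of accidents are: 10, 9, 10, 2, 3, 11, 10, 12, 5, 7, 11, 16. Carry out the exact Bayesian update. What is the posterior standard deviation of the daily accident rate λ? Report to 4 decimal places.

0.7025

With a Gamma(shape α, rate β) prior, the Poisson likelihood is conjugate: the posterior is Gamma(α + ΣXᵢ, β + n).
Sum of counts S = 106 over n = 12 days.
Posterior: Gamma(α+S, β+n) = Gamma(11.95+106, 3.46+12) = Gamma(117.95, 15.46).
SD = √α/β = √117.95/15.46 = 0.7025.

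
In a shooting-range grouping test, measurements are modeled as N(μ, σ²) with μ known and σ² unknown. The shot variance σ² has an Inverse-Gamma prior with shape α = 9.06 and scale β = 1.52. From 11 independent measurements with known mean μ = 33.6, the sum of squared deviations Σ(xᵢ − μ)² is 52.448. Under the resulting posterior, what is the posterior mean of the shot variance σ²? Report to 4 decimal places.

2.0460

With known mean μ and an Inverse-Gamma(α, β) prior on σ², the Normal likelihood is conjugate: posterior is Inv-Gamma(α + n/2, β + Σ(xᵢ−μ)²/2).
Posterior: Inv-Gamma(9.06 + 11/2, 1.52 + 52.448/2) = Inv-Gamma(14.56, 27.7440).
E[σ²|data] = β/(α−1) = 27.7440/13.56 = 2.0460.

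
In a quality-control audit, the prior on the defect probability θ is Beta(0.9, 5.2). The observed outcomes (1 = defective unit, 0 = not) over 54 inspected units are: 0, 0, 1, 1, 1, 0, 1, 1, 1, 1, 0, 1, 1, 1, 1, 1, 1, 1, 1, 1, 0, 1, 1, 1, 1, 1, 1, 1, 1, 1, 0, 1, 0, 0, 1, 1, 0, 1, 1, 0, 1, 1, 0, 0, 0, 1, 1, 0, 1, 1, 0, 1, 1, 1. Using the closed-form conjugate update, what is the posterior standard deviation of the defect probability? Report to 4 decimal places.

The Beta prior is conjugate to a Binomial/Bernoulli likelihood; the update adds successes to α and failures to β.
Posterior: Beta(α+k, β+n−k) = Beta(0.9+39, 5.2+15) = Beta(39.9, 20.2).
Var = αβ/((α+β)²(α+β+1)) = 39.9·20.2/(60.1²·61.1) = 0.00365203; SD = √0.00365203 = 0.0604.

0.0604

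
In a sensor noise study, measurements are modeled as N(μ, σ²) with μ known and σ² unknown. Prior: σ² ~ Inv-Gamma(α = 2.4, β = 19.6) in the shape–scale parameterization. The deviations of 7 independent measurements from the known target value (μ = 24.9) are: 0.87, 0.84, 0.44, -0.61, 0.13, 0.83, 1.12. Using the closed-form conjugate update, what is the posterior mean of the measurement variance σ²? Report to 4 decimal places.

4.4070

With known mean μ and an Inverse-Gamma(α, β) prior on σ², the Normal likelihood is conjugate: posterior is Inv-Gamma(α + n/2, β + Σ(xᵢ−μ)²/2).
Σ(xᵢ−μ)² = (0.87)² + (0.84)² + (0.44)² + (-0.61)² + (0.13)² + (0.83)² + (1.12)² = 3.9884.
Posterior: Inv-Gamma(2.4 + 7/2, 19.6 + 3.9884/2) = Inv-Gamma(5.90, 21.59420).
E[σ²|data] = β/(α−1) = 21.59420/4.90 = 4.4070.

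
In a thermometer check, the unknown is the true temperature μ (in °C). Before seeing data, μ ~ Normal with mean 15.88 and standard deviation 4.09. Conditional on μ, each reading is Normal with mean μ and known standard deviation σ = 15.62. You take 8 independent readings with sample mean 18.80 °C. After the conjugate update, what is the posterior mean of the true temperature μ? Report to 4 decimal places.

For Normal data with known variance σ², a Normal(μ₀, σ₀²) prior on μ is conjugate. Posterior precision = 1/σ₀² + n/σ²; posterior mean is the precision-weighted average of μ₀ and x̄.
n·x̄ = 8·18.80 = 150.4.
σ₀² = 4.09² = 16.7281, σ² = 15.62² = 243.9844; σ² + n·σ₀² = 243.9844 + 8·16.7281 = 377.8092.
Posterior mean = (μ₀/σ₀² + n·x̄/σ²)/(1/σ₀² + n/σ²) = (σ²·μ₀ + σ₀²·n·x̄)/(σ² + n·σ₀²) = (243.9844·15.88 + 16.7281·150.4)/377.8092 = 6390.378512/377.8092 = 16.9143.

16.9143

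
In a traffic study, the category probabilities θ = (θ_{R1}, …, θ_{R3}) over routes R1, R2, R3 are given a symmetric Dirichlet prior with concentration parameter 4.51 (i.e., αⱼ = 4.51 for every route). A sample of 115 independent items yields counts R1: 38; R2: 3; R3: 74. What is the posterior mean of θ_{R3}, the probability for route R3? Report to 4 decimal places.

The Dirichlet prior is conjugate to the Multinomial likelihood: each posterior αⱼ = prior αⱼ + observed count nⱼ.
Posterior concentration: (42.51, 7.51, 78.51), total = 128.53.
E[θ_{R3}|data] = α_{R3}/Σα = 78.51/128.53 = 0.6108.

0.6108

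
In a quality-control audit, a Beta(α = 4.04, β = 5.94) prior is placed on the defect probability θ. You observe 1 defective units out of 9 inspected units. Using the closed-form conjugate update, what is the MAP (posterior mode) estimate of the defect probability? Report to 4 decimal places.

The Beta prior is conjugate to a Binomial/Bernoulli likelihood; the update adds successes to α and failures to β.
Posterior: Beta(α+k, β+n−k) = Beta(4.04+1, 5.94+8) = Beta(5.04, 13.94).
Mode of Beta(a,b) for a,b>1 is (a−1)/(a+b−2) = 4.04/16.98 = 0.2379.

0.2379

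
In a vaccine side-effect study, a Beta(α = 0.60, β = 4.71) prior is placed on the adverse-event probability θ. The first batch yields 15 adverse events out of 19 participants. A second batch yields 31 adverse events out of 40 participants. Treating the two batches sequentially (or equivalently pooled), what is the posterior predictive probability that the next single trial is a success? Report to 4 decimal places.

0.7246

The Beta prior is conjugate to a Binomial/Bernoulli likelihood; the update adds successes to α and failures to β.
After batch 1: Beta(0.60+15, 4.71+4) = Beta(15.60, 8.71).
After batch 2: Beta(15.60+31, 8.71+9) = Beta(46.60, 17.71).
For a single future Bernoulli trial, P(success | data) = α/(α+β) = 0.7246.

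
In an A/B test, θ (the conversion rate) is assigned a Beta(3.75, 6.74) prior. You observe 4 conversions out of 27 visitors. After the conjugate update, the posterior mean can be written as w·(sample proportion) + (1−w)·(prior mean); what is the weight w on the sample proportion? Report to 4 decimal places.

0.7202

The Beta prior is conjugate to a Binomial/Bernoulli likelihood; the update adds successes to α and failures to β.
Posterior mean = (α₀+k)/(α₀+β₀+n) = [n/(α₀+β₀+n)]·(k/n) + [(α₀+β₀)/(α₀+β₀+n)]·α₀/(α₀+β₀), so only n and the prior enter the weight.
The weight on the data is w = n/(α₀+β₀+n) = 27/(3.75+6.74+27) = 27/37.49 = 0.7202.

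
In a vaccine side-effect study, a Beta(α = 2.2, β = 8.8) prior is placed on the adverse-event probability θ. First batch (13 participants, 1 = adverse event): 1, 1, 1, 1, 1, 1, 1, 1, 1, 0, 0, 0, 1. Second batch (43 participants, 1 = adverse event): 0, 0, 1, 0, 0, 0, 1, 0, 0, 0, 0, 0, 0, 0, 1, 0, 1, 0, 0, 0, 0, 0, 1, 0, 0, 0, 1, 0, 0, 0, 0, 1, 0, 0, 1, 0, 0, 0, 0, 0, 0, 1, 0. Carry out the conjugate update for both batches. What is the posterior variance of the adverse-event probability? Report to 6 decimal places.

0.003181

The Beta prior is conjugate to a Binomial/Bernoulli likelihood; the update adds successes to α and failures to β.
After batch 1: Beta(2.2+10, 8.8+3) = Beta(12.2, 11.8).
After batch 2: Beta(12.2+9, 11.8+34) = Beta(21.2, 45.8).
Var = αβ/((α+β)²(α+β+1)) = 21.2·45.8/(67.0²·68.0) = 0.003181.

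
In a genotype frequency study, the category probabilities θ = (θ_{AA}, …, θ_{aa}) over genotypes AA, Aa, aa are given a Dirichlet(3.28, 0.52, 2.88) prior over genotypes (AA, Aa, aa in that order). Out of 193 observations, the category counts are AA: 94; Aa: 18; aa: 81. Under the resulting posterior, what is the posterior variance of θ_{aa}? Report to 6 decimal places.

0.001214

The Dirichlet prior is conjugate to the Multinomial likelihood: each posterior αⱼ = prior αⱼ + observed count nⱼ.
Posterior concentration: (97.28, 18.52, 83.88), total = 199.68.
Var[θ_j] = α_j(Σα−α_j)/((Σα)²(Σα+1)) = 83.88·115.80/(199.68²·200.68) = 0.001214.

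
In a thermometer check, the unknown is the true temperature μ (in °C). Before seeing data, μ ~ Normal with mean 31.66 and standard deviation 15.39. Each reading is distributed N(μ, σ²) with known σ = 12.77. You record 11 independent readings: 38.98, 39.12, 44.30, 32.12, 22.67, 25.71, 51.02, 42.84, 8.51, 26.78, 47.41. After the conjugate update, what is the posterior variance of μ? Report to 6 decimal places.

For Normal data with known variance σ², a Normal(μ₀, σ₀²) prior on μ is conjugate. Posterior precision = 1/σ₀² + n/σ²; posterior mean is the precision-weighted average of μ₀ and x̄.
σ₀² = 15.39² = 236.8521, σ² = 12.77² = 163.0729; σ² + n·σ₀² = 163.0729 + 11·236.8521 = 2768.446.
Posterior precision = 1/σ₀² + n/σ² = 1/236.8521 + 11/163.0729 = (σ² + n·σ₀²)/(σ₀²σ²) = 2768.446/(236.8521·163.0729); posterior variance σₙ² = σ₀²σ²/(σ² + n·σ₀²) = 236.8521·163.0729/2768.446 = 13.951567.

13.951567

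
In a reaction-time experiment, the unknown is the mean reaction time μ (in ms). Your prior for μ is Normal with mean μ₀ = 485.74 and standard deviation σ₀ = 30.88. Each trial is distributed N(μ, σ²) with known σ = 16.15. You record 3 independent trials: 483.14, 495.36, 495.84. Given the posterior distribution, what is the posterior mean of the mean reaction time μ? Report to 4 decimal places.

For Normal data with known variance σ², a Normal(μ₀, σ₀²) prior on μ is conjugate. Posterior precision = 1/σ₀² + n/σ²; posterior mean is the precision-weighted average of μ₀ and x̄.
Σxᵢ = 483.14 + 495.36 + 495.84 = 1474.34, so n·x̄ = 1474.34.
σ₀² = 30.88² = 953.5744, σ² = 16.15² = 260.8225; σ² + n·σ₀² = 260.8225 + 3·953.5744 = 3121.5457.
Posterior mean = (μ₀/σ₀² + n·x̄/σ²)/(1/σ₀² + n/σ²) = (σ²·μ₀ + σ₀²·n·x̄)/(σ² + n·σ₀²) = (260.8225·485.74 + 953.5744·1474.34)/3121.5457 = 1532584.802046/3121.5457 = 490.9698.

490.9698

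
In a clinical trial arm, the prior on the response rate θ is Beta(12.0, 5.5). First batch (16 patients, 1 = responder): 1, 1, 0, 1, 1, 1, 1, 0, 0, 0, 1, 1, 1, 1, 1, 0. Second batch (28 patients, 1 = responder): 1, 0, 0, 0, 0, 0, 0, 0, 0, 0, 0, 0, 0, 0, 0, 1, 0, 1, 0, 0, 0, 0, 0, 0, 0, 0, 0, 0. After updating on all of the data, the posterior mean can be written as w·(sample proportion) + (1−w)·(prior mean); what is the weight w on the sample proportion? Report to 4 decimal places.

The Beta prior is conjugate to a Binomial/Bernoulli likelihood; the update adds successes to α and failures to β.
Total number of patients: n = 16 + 28 = 44.
Posterior mean = (α₀+k)/(α₀+β₀+n) = [n/(α₀+β₀+n)]·(k/n) + [(α₀+β₀)/(α₀+β₀+n)]·α₀/(α₀+β₀), so only n and the prior enter the weight.
The weight on the data is w = n/(α₀+β₀+n) = 44/(12.0+5.5+44) = 44/61.5 = 0.7154.

0.7154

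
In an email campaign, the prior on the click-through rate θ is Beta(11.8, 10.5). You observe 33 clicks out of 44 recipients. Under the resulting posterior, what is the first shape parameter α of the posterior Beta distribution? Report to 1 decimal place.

The Beta prior is conjugate to a Binomial/Bernoulli likelihood; the update adds successes to α and failures to β.
Posterior: Beta(α+k, β+n−k) = Beta(11.8+33, 10.5+11) = Beta(44.8, 21.5).
Posterior α = 44.8.

44.8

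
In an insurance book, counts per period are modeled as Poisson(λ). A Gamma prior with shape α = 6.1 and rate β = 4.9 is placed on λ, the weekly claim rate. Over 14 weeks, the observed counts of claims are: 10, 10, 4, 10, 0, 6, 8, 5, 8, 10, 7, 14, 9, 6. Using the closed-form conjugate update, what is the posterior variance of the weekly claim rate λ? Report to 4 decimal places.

With a Gamma(shape α, rate β) prior, the Poisson likelihood is conjugate: the posterior is Gamma(α + ΣXᵢ, β + n).
Sum of counts S = 107 over n = 14 weeks.
Posterior: Gamma(α+S, β+n) = Gamma(6.1+107, 4.9+14) = Gamma(113.1, 18.9).
Var = α/β² = 113.1/18.9² = 0.3166.

0.3166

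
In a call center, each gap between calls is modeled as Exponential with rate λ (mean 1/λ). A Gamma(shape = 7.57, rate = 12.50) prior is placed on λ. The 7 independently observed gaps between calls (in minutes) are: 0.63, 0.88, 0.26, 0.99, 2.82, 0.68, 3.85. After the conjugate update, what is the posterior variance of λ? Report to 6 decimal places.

With a Gamma(shape α, rate β) prior on the exponential rate λ, the posterior after n observations with total T = Σxᵢ is Gamma(α+n, β+T).
Sum of observations T = 10.11 minutes; n = 7.
Posterior: Gamma(7.57+7, 12.50+10.11) = Gamma(14.57, 22.61).
Var = α/β² = 0.028501.

0.028501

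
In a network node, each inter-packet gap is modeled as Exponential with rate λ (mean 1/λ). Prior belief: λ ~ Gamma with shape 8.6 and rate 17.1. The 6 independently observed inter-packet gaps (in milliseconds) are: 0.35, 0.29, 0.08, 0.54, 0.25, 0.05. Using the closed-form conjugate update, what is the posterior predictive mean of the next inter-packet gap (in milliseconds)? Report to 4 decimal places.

1.3721

With a Gamma(shape α, rate β) prior on the exponential rate λ, the posterior after n observations with total T = Σxᵢ is Gamma(α+n, β+T).
Sum of observations T = 1.56 milliseconds; n = 6.
Posterior: Gamma(8.6+6, 17.1+1.56) = Gamma(14.6, 18.66).
The predictive distribution for the next observation is Lomax; its mean is β/(α−1) = 18.66/13.6 = 1.3721.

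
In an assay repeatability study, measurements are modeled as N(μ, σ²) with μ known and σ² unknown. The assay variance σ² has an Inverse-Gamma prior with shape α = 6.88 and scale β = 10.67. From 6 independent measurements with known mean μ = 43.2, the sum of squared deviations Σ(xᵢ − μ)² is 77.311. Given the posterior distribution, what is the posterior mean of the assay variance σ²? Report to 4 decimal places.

5.5547

With known mean μ and an Inverse-Gamma(α, β) prior on σ², the Normal likelihood is conjugate: posterior is Inv-Gamma(α + n/2, β + Σ(xᵢ−μ)²/2).
Posterior: Inv-Gamma(6.88 + 6/2, 10.67 + 77.311/2) = Inv-Gamma(9.88, 49.3255).
E[σ²|data] = β/(α−1) = 49.3255/8.88 = 5.5547.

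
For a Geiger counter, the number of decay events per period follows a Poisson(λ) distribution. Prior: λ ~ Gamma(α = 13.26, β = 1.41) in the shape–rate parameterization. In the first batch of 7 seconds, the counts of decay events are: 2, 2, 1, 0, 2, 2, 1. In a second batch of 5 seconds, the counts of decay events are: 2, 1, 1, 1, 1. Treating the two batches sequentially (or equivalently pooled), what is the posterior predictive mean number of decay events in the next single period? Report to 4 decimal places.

With a Gamma(shape α, rate β) prior, the Poisson likelihood is conjugate: the posterior is Gamma(α + ΣXᵢ, β + n).
Batch 1: sum of counts S = 10 over n = 7 seconds.
After batch 1: Gamma(α+S, β+n) = Gamma(13.26+10, 1.41+7) = Gamma(23.26, 8.41).
Batch 2: sum of counts S = 6 over n = 5 seconds.
After batch 2: Gamma(α+S, β+n) = Gamma(23.26+6, 8.41+5) = Gamma(29.26, 13.41).
The predictive distribution for one future period is NegBinom with mean α/β = 2.1820.

2.1820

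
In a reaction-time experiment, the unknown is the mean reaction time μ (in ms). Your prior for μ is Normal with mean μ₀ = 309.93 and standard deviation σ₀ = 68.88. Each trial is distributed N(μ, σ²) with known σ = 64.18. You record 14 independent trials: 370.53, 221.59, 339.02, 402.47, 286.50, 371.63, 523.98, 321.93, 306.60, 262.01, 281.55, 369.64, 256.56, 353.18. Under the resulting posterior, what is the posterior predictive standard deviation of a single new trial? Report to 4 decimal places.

66.3032

For Normal data with known variance σ², a Normal(μ₀, σ₀²) prior on μ is conjugate. Posterior precision = 1/σ₀² + n/σ²; posterior mean is the precision-weighted average of μ₀ and x̄.
σ₀² = 68.88² = 4744.4544, σ² = 64.18² = 4119.0724; σ² + n·σ₀² = 4119.0724 + 14·4744.4544 = 70541.434.
Posterior precision = 1/σ₀² + n/σ² = 1/4744.4544 + 14/4119.0724 = (σ² + n·σ₀²)/(σ₀²σ²) = 70541.434/(4744.4544·4119.0724); posterior variance σₙ² = σ₀²σ²/(σ² + n·σ₀²) = 4744.4544·4119.0724/70541.434 = 277.039324.
Predictive variance for one new observation = σₙ² + σ² = 4744.4544·4119.0724/70541.434 + 4119.0724 = σ²·(σ₀² + 70541.434)/70541.434 = 4119.0724·75285.8884/70541.434 = 4396.111724; SD = √(4119.0724·75285.8884/70541.434) = 66.3032.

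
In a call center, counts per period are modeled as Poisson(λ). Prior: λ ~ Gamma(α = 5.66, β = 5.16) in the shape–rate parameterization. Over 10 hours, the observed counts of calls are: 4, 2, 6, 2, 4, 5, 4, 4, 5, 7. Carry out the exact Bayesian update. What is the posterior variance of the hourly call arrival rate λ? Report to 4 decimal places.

With a Gamma(shape α, rate β) prior, the Poisson likelihood is conjugate: the posterior is Gamma(α + ΣXᵢ, β + n).
Sum of counts S = 43 over n = 10 hours.
Posterior: Gamma(α+S, β+n) = Gamma(5.66+43, 5.16+10) = Gamma(48.66, 15.16).
Var = α/β² = 48.66/15.16² = 0.2117.

0.2117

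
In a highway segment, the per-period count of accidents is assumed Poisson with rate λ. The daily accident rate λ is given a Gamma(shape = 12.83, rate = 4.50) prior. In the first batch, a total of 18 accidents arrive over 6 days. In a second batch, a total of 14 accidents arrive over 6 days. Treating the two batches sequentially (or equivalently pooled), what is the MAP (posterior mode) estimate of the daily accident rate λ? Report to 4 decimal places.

2.6564

With a Gamma(shape α, rate β) prior, the Poisson likelihood is conjugate: the posterior is Gamma(α + ΣXᵢ, β + n).
After batch 1: Gamma(α+S, β+n) = Gamma(12.83+18, 4.50+6) = Gamma(30.83, 10.50).
After batch 2: Gamma(α+S, β+n) = Gamma(30.83+14, 10.50+6) = Gamma(44.83, 16.50).
Mode of Gamma(α,β) for α≥1 is (α−1)/β = 43.83/16.50 = 2.6564.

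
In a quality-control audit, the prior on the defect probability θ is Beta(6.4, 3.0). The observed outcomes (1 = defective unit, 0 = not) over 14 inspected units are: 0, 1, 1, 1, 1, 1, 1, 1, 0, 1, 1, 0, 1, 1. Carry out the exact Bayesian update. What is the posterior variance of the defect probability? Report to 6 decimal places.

0.007814

The Beta prior is conjugate to a Binomial/Bernoulli likelihood; the update adds successes to α and failures to β.
Posterior: Beta(α+k, β+n−k) = Beta(6.4+11, 3.0+3) = Beta(17.4, 6.0).
Var = αβ/((α+β)²(α+β+1)) = 17.4·6.0/(23.4²·24.4) = 0.007814.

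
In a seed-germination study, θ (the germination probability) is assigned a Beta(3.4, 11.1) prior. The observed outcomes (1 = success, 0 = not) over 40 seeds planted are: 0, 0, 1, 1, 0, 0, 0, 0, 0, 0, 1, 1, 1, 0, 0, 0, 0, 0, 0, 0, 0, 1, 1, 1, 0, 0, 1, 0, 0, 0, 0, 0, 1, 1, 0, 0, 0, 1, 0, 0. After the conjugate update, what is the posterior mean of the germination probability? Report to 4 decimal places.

The Beta prior is conjugate to a Binomial/Bernoulli likelihood; the update adds successes to α and failures to β.
Posterior: Beta(α+k, β+n−k) = Beta(3.4+12, 11.1+28) = Beta(15.4, 39.1).
Posterior mean = α/(α+β) = 15.4/54.5 = 0.2826.

0.2826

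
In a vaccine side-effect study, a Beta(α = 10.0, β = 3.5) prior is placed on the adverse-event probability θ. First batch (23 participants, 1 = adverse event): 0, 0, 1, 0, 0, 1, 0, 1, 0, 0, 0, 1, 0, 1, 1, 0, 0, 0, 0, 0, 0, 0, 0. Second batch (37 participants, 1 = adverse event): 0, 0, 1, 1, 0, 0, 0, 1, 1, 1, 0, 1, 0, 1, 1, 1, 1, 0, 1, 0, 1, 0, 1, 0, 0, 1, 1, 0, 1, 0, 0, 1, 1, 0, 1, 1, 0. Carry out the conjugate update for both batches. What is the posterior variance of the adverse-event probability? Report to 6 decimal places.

The Beta prior is conjugate to a Binomial/Bernoulli likelihood; the update adds successes to α and failures to β.
After batch 1: Beta(10.0+6, 3.5+17) = Beta(16.0, 20.5).
After batch 2: Beta(16.0+20, 20.5+17) = Beta(36.0, 37.5).
Var = αβ/((α+β)²(α+β+1)) = 36.0·37.5/(73.5²·74.5) = 0.003354.

0.003354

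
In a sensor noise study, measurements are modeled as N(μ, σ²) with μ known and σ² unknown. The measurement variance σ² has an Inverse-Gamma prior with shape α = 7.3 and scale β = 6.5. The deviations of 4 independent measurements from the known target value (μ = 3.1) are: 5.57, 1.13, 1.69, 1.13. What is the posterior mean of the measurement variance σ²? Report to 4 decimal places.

With known mean μ and an Inverse-Gamma(α, β) prior on σ², the Normal likelihood is conjugate: posterior is Inv-Gamma(α + n/2, β + Σ(xᵢ−μ)²/2).
Σ(xᵢ−μ)² = (5.57)² + (1.13)² + (1.69)² + (1.13)² = 36.4348.
Posterior: Inv-Gamma(7.3 + 4/2, 6.5 + 36.4348/2) = Inv-Gamma(9.30, 24.71740).
E[σ²|data] = β/(α−1) = 24.71740/8.30 = 2.9780.

2.9780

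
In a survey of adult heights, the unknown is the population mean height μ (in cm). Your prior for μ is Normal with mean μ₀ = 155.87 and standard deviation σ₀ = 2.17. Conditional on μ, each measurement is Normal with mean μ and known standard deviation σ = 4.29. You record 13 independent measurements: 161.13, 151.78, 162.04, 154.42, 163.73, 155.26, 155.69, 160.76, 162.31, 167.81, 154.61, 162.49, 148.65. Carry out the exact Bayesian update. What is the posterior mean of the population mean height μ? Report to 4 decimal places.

157.9027

For Normal data with known variance σ², a Normal(μ₀, σ₀²) prior on μ is conjugate. Posterior precision = 1/σ₀² + n/σ²; posterior mean is the precision-weighted average of μ₀ and x̄.
Σxᵢ = 161.13 + 151.78 + 162.04 + 154.42 + 163.73 + 155.26 + 155.69 + 160.76 + 162.31 + 167.81 + 154.61 + 162.49 + 148.65 = 2060.68, so n·x̄ = 2060.68.
σ₀² = 2.17² = 4.7089, σ² = 4.29² = 18.4041; σ² + n·σ₀² = 18.4041 + 13·4.7089 = 79.6198.
Posterior mean = (μ₀/σ₀² + n·x̄/σ²)/(1/σ₀² + n/σ²) = (σ²·μ₀ + σ₀²·n·x̄)/(σ² + n·σ₀²) = (18.4041·155.87 + 4.7089·2060.68)/79.6198 = 12572.183119/79.6198 = 157.9027.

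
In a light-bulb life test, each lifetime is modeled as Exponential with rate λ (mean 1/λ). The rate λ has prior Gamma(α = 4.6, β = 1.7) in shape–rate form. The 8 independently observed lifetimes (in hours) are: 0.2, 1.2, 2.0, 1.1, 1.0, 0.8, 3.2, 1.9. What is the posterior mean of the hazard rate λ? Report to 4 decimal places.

With a Gamma(shape α, rate β) prior on the exponential rate λ, the posterior after n observations with total T = Σxᵢ is Gamma(α+n, β+T).
Sum of observations T = 11.4 hours; n = 8.
Posterior: Gamma(4.6+8, 1.7+11.4) = Gamma(12.6, 13.1).
Posterior mean of λ = α/β = 12.6/13.1 = 0.9618.

0.9618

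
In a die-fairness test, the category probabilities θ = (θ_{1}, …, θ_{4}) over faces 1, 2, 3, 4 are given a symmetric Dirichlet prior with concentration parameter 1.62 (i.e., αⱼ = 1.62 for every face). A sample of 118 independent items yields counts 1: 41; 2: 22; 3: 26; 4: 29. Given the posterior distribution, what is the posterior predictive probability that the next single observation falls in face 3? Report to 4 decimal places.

0.2219

The Dirichlet prior is conjugate to the Multinomial likelihood: each posterior αⱼ = prior αⱼ + observed count nⱼ.
Posterior concentration: (42.62, 23.62, 27.62, 30.62), total = 124.48.
P(next = 3 | data) = α_{3}/Σα = 0.2219.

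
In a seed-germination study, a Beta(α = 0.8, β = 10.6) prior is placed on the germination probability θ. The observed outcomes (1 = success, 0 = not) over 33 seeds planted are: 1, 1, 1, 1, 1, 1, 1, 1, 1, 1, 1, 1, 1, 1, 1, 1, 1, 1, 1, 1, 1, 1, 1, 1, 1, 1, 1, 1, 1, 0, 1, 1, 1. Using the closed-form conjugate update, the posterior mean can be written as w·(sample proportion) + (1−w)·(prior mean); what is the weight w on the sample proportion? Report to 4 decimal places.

0.7432

The Beta prior is conjugate to a Binomial/Bernoulli likelihood; the update adds successes to α and failures to β.
Posterior mean = (α₀+k)/(α₀+β₀+n) = [n/(α₀+β₀+n)]·(k/n) + [(α₀+β₀)/(α₀+β₀+n)]·α₀/(α₀+β₀), so only n and the prior enter the weight.
The weight on the data is w = n/(α₀+β₀+n) = 33/(0.8+10.6+33) = 33/44.4 = 0.7432.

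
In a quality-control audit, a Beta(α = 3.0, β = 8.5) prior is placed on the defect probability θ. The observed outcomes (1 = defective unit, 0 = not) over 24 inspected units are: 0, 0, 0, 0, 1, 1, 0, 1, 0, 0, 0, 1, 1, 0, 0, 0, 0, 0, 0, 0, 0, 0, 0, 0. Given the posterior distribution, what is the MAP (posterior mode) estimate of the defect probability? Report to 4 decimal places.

0.2090

The Beta prior is conjugate to a Binomial/Bernoulli likelihood; the update adds successes to α and failures to β.
Posterior: Beta(α+k, β+n−k) = Beta(3.0+5, 8.5+19) = Beta(8.0, 27.5).
Mode of Beta(a,b) for a,b>1 is (a−1)/(a+b−2) = 7.0/33.5 = 0.2090.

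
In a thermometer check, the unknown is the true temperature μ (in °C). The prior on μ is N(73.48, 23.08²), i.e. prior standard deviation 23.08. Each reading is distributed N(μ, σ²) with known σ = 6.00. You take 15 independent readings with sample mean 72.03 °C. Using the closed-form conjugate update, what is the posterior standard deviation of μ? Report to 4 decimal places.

1.5457

For Normal data with known variance σ², a Normal(μ₀, σ₀²) prior on μ is conjugate. Posterior precision = 1/σ₀² + n/σ²; posterior mean is the precision-weighted average of μ₀ and x̄.
σ₀² = 23.08² = 532.6864, σ² = 6.00² = 36; σ² + n·σ₀² = 36 + 15·532.6864 = 8026.296.
Posterior precision = 1/σ₀² + n/σ² = 1/532.6864 + 15/36 = (σ² + n·σ₀²)/(σ₀²σ²) = 8026.296/(532.6864·36); posterior variance σₙ² = σ₀²σ²/(σ² + n·σ₀²) = 532.6864·36/8026.296 = 2.389235.
Posterior SD = √σₙ² = √(532.6864·36/8026.296) = 1.5457.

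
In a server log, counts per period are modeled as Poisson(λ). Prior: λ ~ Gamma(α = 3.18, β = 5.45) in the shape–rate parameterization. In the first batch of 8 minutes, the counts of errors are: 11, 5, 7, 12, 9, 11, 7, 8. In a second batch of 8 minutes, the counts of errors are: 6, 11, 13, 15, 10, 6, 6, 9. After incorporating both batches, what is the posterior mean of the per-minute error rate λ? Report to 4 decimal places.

With a Gamma(shape α, rate β) prior, the Poisson likelihood is conjugate: the posterior is Gamma(α + ΣXᵢ, β + n).
Batch 1: sum of counts S = 70 over n = 8 minutes.
After batch 1: Gamma(α+S, β+n) = Gamma(3.18+70, 5.45+8) = Gamma(73.18, 13.45).
Batch 2: sum of counts S = 76 over n = 8 minutes.
After batch 2: Gamma(α+S, β+n) = Gamma(73.18+76, 13.45+8) = Gamma(149.18, 21.45).
Posterior mean = α/β = 149.18/21.45 = 6.9548.

6.9548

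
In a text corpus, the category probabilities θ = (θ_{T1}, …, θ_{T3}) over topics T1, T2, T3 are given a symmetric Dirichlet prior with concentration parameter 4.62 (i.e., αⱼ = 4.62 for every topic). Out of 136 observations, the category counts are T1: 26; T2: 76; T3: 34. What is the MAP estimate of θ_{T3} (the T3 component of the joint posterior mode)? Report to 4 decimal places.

The Dirichlet prior is conjugate to the Multinomial likelihood: each posterior αⱼ = prior αⱼ + observed count nⱼ.
Posterior concentration: (30.62, 80.62, 38.62), total = 149.86.
Joint mode component: (α_{T3}−1)/(Σα−K) = 37.62/146.86 = 0.2562.

0.2562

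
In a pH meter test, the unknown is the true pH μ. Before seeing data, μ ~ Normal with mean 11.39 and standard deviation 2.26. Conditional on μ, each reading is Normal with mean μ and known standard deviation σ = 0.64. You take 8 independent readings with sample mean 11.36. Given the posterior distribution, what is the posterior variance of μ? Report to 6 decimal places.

For Normal data with known variance σ², a Normal(μ₀, σ₀²) prior on μ is conjugate. Posterior precision = 1/σ₀² + n/σ²; posterior mean is the precision-weighted average of μ₀ and x̄.
σ₀² = 2.26² = 5.1076, σ² = 0.64² = 0.4096; σ² + n·σ₀² = 0.4096 + 8·5.1076 = 41.2704.
Posterior precision = 1/σ₀² + n/σ² = 1/5.1076 + 8/0.4096 = (σ² + n·σ₀²)/(σ₀²σ²) = 41.2704/(5.1076·0.4096); posterior variance σₙ² = σ₀²σ²/(σ² + n·σ₀²) = 5.1076·0.4096/41.2704 = 0.050692.

0.050692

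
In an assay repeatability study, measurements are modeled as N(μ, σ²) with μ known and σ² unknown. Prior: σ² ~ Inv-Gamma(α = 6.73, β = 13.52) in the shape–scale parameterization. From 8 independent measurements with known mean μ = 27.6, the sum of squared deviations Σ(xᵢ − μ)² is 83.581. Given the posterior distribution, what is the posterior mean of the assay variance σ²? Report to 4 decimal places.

With known mean μ and an Inverse-Gamma(α, β) prior on σ², the Normal likelihood is conjugate: posterior is Inv-Gamma(α + n/2, β + Σ(xᵢ−μ)²/2).
Posterior: Inv-Gamma(6.73 + 8/2, 13.52 + 83.581/2) = Inv-Gamma(10.73, 55.3105).
E[σ²|data] = β/(α−1) = 55.3105/9.73 = 5.6845.

5.6845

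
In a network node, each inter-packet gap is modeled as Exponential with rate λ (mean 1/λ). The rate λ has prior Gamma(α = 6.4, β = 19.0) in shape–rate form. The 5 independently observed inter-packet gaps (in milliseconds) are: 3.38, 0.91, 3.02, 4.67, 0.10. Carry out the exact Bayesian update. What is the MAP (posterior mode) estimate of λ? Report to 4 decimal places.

With a Gamma(shape α, rate β) prior on the exponential rate λ, the posterior after n observations with total T = Σxᵢ is Gamma(α+n, β+T).
Sum of observations T = 12.08 milliseconds; n = 5.
Posterior: Gamma(6.4+5, 19.0+12.08) = Gamma(11.4, 31.08).
Mode = (α−1)/β = 0.3346.

0.3346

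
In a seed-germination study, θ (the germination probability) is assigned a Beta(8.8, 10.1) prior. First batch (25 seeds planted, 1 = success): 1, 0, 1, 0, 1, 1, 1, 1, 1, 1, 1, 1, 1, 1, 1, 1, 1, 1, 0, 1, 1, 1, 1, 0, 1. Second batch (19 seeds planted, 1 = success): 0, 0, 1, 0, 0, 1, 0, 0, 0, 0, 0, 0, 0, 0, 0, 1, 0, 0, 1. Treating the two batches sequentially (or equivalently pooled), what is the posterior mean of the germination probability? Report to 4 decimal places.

0.5374

The Beta prior is conjugate to a Binomial/Bernoulli likelihood; the update adds successes to α and failures to β.
After batch 1: Beta(8.8+21, 10.1+4) = Beta(29.8, 14.1).
After batch 2: Beta(29.8+4, 14.1+15) = Beta(33.8, 29.1).
Posterior mean = α/(α+β) = 33.8/62.9 = 0.5374.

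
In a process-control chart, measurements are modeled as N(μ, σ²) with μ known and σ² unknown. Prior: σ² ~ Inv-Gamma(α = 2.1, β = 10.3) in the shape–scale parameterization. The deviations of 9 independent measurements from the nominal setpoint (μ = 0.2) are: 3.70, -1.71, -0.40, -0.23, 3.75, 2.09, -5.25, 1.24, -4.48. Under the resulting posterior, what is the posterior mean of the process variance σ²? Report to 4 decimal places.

With known mean μ and an Inverse-Gamma(α, β) prior on σ², the Normal likelihood is conjugate: posterior is Inv-Gamma(α + n/2, β + Σ(xᵢ−μ)²/2).
Σ(xᵢ−μ)² = (3.70)² + (-1.71)² + (-0.40)² + (-0.23)² + (3.75)² + (2.09)² + (-5.25)² + (1.24)² + (-4.48)² = 84.4281.
Posterior: Inv-Gamma(2.1 + 9/2, 10.3 + 84.4281/2) = Inv-Gamma(6.60, 52.51405).
E[σ²|data] = β/(α−1) = 52.51405/5.60 = 9.3775.

9.3775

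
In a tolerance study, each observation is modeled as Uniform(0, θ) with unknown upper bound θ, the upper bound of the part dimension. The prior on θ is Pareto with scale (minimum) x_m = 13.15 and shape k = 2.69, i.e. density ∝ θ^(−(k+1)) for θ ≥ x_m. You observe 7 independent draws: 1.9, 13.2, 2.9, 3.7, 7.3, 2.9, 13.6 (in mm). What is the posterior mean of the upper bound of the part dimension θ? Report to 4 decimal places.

15.1650

A Pareto(scale x_m, shape k) prior on the upper bound θ of Uniform(0, θ) is conjugate: posterior is Pareto(max(x_m, max xᵢ), k + n).
Sample maximum = 13.6; prior scale x_m = 13.15 → posterior scale = max = 13.60.
Posterior shape = 2.69 + 7 = 9.69.
E[θ|data] = k·x_m/(k−1) = 9.69·13.60/8.69 = 15.1650.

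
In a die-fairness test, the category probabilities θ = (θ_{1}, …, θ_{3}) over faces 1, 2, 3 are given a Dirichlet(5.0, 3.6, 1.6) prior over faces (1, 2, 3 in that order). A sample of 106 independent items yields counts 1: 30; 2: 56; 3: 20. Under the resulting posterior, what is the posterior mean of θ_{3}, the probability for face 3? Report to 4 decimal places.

0.1859

The Dirichlet prior is conjugate to the Multinomial likelihood: each posterior αⱼ = prior αⱼ + observed count nⱼ.
Posterior concentration: (35.0, 59.6, 21.6), total = 116.2.
E[θ_{3}|data] = α_{3}/Σα = 21.6/116.2 = 0.1859.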